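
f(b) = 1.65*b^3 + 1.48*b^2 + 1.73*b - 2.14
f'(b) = 4.95*b^2 + 2.96*b + 1.73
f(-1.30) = -5.51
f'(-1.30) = 6.25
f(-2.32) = -18.79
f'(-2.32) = 21.51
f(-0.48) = -2.81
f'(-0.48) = 1.45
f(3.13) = 68.37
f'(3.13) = 59.49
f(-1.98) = -12.57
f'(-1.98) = 15.28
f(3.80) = 116.34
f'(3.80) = 84.46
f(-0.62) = -3.04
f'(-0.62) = 1.80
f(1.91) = 18.06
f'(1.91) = 25.44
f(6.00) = 417.92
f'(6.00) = 197.69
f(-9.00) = -1100.68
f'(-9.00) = 376.04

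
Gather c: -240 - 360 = -600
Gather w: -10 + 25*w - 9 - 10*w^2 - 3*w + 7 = -10*w^2 + 22*w - 12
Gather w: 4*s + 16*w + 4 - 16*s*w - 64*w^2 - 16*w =-16*s*w + 4*s - 64*w^2 + 4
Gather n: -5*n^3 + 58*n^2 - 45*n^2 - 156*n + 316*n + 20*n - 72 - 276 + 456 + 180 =-5*n^3 + 13*n^2 + 180*n + 288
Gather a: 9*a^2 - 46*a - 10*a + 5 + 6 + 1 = 9*a^2 - 56*a + 12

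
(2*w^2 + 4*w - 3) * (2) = 4*w^2 + 8*w - 6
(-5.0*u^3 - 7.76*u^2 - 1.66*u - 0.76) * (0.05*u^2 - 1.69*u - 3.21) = -0.25*u^5 + 8.062*u^4 + 29.0814*u^3 + 27.677*u^2 + 6.613*u + 2.4396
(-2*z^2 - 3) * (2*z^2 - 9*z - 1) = -4*z^4 + 18*z^3 - 4*z^2 + 27*z + 3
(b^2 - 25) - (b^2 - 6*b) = 6*b - 25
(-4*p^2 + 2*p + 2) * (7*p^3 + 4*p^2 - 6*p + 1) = -28*p^5 - 2*p^4 + 46*p^3 - 8*p^2 - 10*p + 2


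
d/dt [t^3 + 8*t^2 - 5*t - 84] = 3*t^2 + 16*t - 5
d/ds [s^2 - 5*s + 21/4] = 2*s - 5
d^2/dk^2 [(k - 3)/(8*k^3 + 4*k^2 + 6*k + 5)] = 4*(96*k^5 - 528*k^4 - 400*k^3 - 408*k^2 + 42*k - 39)/(512*k^9 + 768*k^8 + 1536*k^7 + 2176*k^6 + 2112*k^5 + 2112*k^4 + 1536*k^3 + 840*k^2 + 450*k + 125)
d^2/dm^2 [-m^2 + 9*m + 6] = -2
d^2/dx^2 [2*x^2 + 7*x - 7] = 4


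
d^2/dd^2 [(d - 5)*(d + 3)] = 2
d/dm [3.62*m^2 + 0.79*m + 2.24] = 7.24*m + 0.79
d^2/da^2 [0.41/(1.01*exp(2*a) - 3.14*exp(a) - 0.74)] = ((1.2874 - 1.6564*exp(a))*(-1.01*exp(2*a) + 3.14*exp(a) + 0.74) - 0.41*(2.02*exp(a) - 3.14)*(4.04*exp(a) - 6.28)*exp(a))*exp(a)/(-1.01*exp(2*a) + 3.14*exp(a) + 0.74)^3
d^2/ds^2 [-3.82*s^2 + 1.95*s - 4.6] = -7.64000000000000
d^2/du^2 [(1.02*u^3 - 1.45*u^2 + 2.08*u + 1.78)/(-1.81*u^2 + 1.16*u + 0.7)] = (7.105427357601e-15*u^5 - 12.86944*u^3 - 28.935288*u^2 + 3.612768*u - 4.501936)/(5.929741*u^6 - 11.400828*u^5 + 0.426798*u^4 + 7.257424*u^3 - 0.16506*u^2 - 1.7052*u - 0.343)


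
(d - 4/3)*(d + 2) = d^2 + 2*d/3 - 8/3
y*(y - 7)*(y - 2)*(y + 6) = y^4 - 3*y^3 - 40*y^2 + 84*y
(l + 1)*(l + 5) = l^2 + 6*l + 5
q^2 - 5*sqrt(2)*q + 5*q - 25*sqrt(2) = (q + 5)*(q - 5*sqrt(2))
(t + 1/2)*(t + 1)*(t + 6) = t^3 + 15*t^2/2 + 19*t/2 + 3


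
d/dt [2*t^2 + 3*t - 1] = 4*t + 3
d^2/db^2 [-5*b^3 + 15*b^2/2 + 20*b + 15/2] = 15 - 30*b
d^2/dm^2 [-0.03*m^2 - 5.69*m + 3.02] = -0.0600000000000000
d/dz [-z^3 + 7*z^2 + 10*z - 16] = -3*z^2 + 14*z + 10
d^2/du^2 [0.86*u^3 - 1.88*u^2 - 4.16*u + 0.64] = 5.16*u - 3.76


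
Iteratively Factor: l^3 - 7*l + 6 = (l - 2)*(l^2 + 2*l - 3) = (l - 2)*(l + 3)*(l - 1)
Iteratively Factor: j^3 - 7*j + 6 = (j + 3)*(j^2 - 3*j + 2) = (j - 1)*(j + 3)*(j - 2)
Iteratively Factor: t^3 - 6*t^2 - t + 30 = (t - 3)*(t^2 - 3*t - 10) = (t - 3)*(t + 2)*(t - 5)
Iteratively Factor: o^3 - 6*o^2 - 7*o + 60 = (o - 4)*(o^2 - 2*o - 15) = (o - 4)*(o + 3)*(o - 5)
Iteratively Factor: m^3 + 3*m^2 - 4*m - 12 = (m + 3)*(m^2 - 4) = (m - 2)*(m + 3)*(m + 2)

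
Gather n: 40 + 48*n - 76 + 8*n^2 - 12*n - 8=8*n^2 + 36*n - 44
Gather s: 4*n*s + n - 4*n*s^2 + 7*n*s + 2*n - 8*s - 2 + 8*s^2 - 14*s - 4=3*n + s^2*(8 - 4*n) + s*(11*n - 22) - 6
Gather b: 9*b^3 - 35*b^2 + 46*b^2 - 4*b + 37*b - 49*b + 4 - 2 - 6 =9*b^3 + 11*b^2 - 16*b - 4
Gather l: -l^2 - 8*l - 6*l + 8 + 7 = -l^2 - 14*l + 15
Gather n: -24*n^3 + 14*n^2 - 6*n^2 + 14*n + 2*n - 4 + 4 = -24*n^3 + 8*n^2 + 16*n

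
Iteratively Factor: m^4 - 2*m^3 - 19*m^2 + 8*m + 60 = (m + 3)*(m^3 - 5*m^2 - 4*m + 20) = (m - 2)*(m + 3)*(m^2 - 3*m - 10) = (m - 5)*(m - 2)*(m + 3)*(m + 2)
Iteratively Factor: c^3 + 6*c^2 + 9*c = (c + 3)*(c^2 + 3*c) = c*(c + 3)*(c + 3)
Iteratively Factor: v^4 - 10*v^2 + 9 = (v + 1)*(v^3 - v^2 - 9*v + 9) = (v + 1)*(v + 3)*(v^2 - 4*v + 3) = (v - 3)*(v + 1)*(v + 3)*(v - 1)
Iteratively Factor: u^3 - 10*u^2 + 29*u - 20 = (u - 4)*(u^2 - 6*u + 5) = (u - 5)*(u - 4)*(u - 1)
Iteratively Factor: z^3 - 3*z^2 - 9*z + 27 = (z + 3)*(z^2 - 6*z + 9) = (z - 3)*(z + 3)*(z - 3)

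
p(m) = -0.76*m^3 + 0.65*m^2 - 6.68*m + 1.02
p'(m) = -2.28*m^2 + 1.3*m - 6.68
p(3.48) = -46.38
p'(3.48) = -29.77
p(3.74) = -54.63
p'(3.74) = -33.71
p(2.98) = -33.23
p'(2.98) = -23.05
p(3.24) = -39.65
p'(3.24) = -26.40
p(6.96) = -270.22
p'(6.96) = -108.08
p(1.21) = -7.46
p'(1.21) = -8.45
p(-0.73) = 6.54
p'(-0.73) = -8.84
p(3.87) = -59.15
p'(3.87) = -35.80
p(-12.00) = 1488.06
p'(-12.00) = -350.60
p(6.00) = -179.82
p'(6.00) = -80.96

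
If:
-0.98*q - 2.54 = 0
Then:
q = -2.59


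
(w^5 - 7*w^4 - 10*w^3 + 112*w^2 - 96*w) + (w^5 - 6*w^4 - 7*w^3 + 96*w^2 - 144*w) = 2*w^5 - 13*w^4 - 17*w^3 + 208*w^2 - 240*w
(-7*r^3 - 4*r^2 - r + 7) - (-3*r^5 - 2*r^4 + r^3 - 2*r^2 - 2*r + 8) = 3*r^5 + 2*r^4 - 8*r^3 - 2*r^2 + r - 1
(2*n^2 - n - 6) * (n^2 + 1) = 2*n^4 - n^3 - 4*n^2 - n - 6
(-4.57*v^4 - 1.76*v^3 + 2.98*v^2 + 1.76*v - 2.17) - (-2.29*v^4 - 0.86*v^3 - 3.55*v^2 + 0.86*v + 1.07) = -2.28*v^4 - 0.9*v^3 + 6.53*v^2 + 0.9*v - 3.24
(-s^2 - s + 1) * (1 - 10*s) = 10*s^3 + 9*s^2 - 11*s + 1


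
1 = 1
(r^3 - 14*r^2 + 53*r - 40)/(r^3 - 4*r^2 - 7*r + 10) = (r - 8)/(r + 2)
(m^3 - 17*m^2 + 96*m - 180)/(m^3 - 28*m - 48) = (m^2 - 11*m + 30)/(m^2 + 6*m + 8)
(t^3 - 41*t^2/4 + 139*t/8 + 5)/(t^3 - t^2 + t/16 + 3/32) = 4*(2*t^2 - 21*t + 40)/(8*t^2 - 10*t + 3)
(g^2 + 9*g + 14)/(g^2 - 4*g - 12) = (g + 7)/(g - 6)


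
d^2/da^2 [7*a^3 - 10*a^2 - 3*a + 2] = 42*a - 20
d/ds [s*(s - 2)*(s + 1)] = 3*s^2 - 2*s - 2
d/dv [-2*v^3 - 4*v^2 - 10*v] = -6*v^2 - 8*v - 10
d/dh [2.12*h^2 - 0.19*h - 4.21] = 4.24*h - 0.19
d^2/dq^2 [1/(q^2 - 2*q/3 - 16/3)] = 6*(9*q^2 - 6*q - 4*(3*q - 1)^2 - 48)/(-3*q^2 + 2*q + 16)^3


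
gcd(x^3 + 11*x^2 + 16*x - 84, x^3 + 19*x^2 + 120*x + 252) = x^2 + 13*x + 42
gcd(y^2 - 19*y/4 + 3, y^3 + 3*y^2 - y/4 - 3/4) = 1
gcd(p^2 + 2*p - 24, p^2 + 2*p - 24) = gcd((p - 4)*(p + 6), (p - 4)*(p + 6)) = p^2 + 2*p - 24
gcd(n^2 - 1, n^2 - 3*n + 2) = n - 1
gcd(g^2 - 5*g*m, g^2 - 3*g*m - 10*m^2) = g - 5*m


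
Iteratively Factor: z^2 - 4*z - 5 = (z - 5)*(z + 1)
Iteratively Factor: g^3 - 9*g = (g - 3)*(g^2 + 3*g) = (g - 3)*(g + 3)*(g)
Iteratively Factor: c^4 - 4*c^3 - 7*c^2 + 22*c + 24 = (c + 1)*(c^3 - 5*c^2 - 2*c + 24) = (c + 1)*(c + 2)*(c^2 - 7*c + 12) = (c - 4)*(c + 1)*(c + 2)*(c - 3)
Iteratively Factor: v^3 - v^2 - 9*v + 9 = (v + 3)*(v^2 - 4*v + 3) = (v - 3)*(v + 3)*(v - 1)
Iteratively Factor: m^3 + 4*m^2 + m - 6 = (m + 2)*(m^2 + 2*m - 3) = (m - 1)*(m + 2)*(m + 3)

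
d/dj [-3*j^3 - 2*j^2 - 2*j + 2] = -9*j^2 - 4*j - 2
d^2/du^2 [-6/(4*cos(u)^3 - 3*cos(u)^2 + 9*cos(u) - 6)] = 18*((-4*cos(u) + 2*cos(2*u) - 3*cos(3*u))*(4*cos(u)^3 - 3*cos(u)^2 + 9*cos(u) - 6) - 6*(4*cos(u)^2 - 2*cos(u) + 3)^2*sin(u)^2)/(4*cos(u)^3 - 3*cos(u)^2 + 9*cos(u) - 6)^3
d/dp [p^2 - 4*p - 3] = 2*p - 4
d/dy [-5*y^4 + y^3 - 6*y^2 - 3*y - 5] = -20*y^3 + 3*y^2 - 12*y - 3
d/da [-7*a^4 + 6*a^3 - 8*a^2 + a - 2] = -28*a^3 + 18*a^2 - 16*a + 1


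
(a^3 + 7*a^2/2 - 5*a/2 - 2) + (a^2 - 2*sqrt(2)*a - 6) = a^3 + 9*a^2/2 - 2*sqrt(2)*a - 5*a/2 - 8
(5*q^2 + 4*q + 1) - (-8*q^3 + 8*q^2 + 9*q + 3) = 8*q^3 - 3*q^2 - 5*q - 2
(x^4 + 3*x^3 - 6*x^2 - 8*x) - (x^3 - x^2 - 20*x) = x^4 + 2*x^3 - 5*x^2 + 12*x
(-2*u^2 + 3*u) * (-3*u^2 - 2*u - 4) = 6*u^4 - 5*u^3 + 2*u^2 - 12*u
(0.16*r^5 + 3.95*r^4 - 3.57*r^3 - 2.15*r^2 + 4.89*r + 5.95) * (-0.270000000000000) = -0.0432*r^5 - 1.0665*r^4 + 0.9639*r^3 + 0.5805*r^2 - 1.3203*r - 1.6065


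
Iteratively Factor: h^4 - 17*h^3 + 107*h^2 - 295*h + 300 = (h - 4)*(h^3 - 13*h^2 + 55*h - 75) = (h - 5)*(h - 4)*(h^2 - 8*h + 15) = (h - 5)^2*(h - 4)*(h - 3)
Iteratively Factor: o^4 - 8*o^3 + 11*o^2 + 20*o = (o - 4)*(o^3 - 4*o^2 - 5*o) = (o - 4)*(o + 1)*(o^2 - 5*o) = o*(o - 4)*(o + 1)*(o - 5)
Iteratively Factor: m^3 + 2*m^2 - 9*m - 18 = (m + 3)*(m^2 - m - 6) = (m - 3)*(m + 3)*(m + 2)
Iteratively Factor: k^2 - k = (k)*(k - 1)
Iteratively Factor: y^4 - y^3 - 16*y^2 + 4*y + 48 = (y - 2)*(y^3 + y^2 - 14*y - 24) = (y - 2)*(y + 2)*(y^2 - y - 12) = (y - 2)*(y + 2)*(y + 3)*(y - 4)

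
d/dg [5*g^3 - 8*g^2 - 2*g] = 15*g^2 - 16*g - 2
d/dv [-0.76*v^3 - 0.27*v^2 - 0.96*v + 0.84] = -2.28*v^2 - 0.54*v - 0.96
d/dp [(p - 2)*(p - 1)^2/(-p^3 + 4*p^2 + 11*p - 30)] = 32*(p - 1)/(p^4 - 4*p^3 - 26*p^2 + 60*p + 225)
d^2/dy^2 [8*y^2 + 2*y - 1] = 16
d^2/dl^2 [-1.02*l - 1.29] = 0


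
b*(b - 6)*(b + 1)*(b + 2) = b^4 - 3*b^3 - 16*b^2 - 12*b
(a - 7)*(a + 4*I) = a^2 - 7*a + 4*I*a - 28*I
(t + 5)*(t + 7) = t^2 + 12*t + 35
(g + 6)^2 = g^2 + 12*g + 36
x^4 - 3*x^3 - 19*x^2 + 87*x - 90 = (x - 3)^2*(x - 2)*(x + 5)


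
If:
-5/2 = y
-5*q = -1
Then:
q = 1/5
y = -5/2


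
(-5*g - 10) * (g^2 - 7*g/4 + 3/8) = -5*g^3 - 5*g^2/4 + 125*g/8 - 15/4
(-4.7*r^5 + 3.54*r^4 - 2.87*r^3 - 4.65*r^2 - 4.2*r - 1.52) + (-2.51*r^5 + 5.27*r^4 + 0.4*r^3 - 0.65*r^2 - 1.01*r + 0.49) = -7.21*r^5 + 8.81*r^4 - 2.47*r^3 - 5.3*r^2 - 5.21*r - 1.03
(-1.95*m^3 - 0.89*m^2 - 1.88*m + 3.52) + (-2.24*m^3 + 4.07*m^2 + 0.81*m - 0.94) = -4.19*m^3 + 3.18*m^2 - 1.07*m + 2.58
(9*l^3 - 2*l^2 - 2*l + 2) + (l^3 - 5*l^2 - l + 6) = 10*l^3 - 7*l^2 - 3*l + 8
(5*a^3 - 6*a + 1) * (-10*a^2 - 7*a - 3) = -50*a^5 - 35*a^4 + 45*a^3 + 32*a^2 + 11*a - 3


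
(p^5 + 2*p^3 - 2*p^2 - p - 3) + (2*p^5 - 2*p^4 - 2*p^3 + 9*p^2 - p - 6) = 3*p^5 - 2*p^4 + 7*p^2 - 2*p - 9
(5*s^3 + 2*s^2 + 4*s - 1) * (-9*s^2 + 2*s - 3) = -45*s^5 - 8*s^4 - 47*s^3 + 11*s^2 - 14*s + 3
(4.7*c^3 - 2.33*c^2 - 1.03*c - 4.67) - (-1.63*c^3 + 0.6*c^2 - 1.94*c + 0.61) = 6.33*c^3 - 2.93*c^2 + 0.91*c - 5.28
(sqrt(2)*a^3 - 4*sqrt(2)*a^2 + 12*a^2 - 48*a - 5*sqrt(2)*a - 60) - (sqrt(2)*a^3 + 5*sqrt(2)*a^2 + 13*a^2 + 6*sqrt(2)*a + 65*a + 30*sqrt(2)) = -9*sqrt(2)*a^2 - a^2 - 113*a - 11*sqrt(2)*a - 60 - 30*sqrt(2)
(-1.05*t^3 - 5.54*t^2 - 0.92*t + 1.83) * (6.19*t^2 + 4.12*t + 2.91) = -6.4995*t^5 - 38.6186*t^4 - 31.5751*t^3 - 8.5841*t^2 + 4.8624*t + 5.3253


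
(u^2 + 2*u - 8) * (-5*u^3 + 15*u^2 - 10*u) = -5*u^5 + 5*u^4 + 60*u^3 - 140*u^2 + 80*u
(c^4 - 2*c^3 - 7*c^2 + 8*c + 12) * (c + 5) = c^5 + 3*c^4 - 17*c^3 - 27*c^2 + 52*c + 60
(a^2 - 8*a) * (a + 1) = a^3 - 7*a^2 - 8*a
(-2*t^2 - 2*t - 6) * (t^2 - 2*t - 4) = -2*t^4 + 2*t^3 + 6*t^2 + 20*t + 24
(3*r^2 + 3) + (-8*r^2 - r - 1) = -5*r^2 - r + 2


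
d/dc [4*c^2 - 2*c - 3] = 8*c - 2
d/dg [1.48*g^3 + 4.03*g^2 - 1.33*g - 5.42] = 4.44*g^2 + 8.06*g - 1.33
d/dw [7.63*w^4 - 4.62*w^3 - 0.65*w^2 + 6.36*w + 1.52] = 30.52*w^3 - 13.86*w^2 - 1.3*w + 6.36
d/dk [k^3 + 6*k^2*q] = 3*k*(k + 4*q)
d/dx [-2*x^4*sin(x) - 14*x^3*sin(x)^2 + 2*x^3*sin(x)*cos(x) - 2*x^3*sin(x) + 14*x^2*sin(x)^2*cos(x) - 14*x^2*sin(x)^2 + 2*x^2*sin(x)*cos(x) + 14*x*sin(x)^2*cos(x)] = -2*x^4*cos(x) - 8*x^3*sin(x) - 14*x^3*sin(2*x) - 2*x^3*cos(x) + 2*x^3*cos(2*x) - 19*x^2*sin(x)/2 - 11*x^2*sin(2*x) + 21*x^2*sin(3*x)/2 + 23*x^2*cos(2*x) - 21*x^2 - 7*x*sin(x)/2 + 2*x*sin(2*x) + 21*x*sin(3*x)/2 + 7*x*cos(x) + 14*x*cos(2*x) - 7*x*cos(3*x) - 14*x + 7*cos(x)/2 - 7*cos(3*x)/2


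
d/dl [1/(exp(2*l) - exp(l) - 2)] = (1 - 2*exp(l))*exp(l)/(-exp(2*l) + exp(l) + 2)^2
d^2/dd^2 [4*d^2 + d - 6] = 8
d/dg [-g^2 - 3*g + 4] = -2*g - 3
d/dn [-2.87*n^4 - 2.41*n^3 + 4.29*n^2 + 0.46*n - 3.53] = -11.48*n^3 - 7.23*n^2 + 8.58*n + 0.46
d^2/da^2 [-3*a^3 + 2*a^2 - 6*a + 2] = 4 - 18*a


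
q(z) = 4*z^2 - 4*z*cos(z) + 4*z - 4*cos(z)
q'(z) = 4*z*sin(z) + 8*z + 4*sin(z) - 4*cos(z) + 4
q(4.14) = 96.25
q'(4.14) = 22.00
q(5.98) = 140.32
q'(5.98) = 39.69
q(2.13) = 33.31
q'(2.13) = 33.77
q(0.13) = -3.89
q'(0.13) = 1.66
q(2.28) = 38.46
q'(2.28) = 34.80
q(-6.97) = 184.91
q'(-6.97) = -39.71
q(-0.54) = -2.57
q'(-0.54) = -4.70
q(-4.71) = 69.86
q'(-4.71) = -48.51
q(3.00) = 63.84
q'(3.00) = 34.22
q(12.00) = 580.12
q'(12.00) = 68.72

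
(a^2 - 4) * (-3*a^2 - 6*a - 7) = -3*a^4 - 6*a^3 + 5*a^2 + 24*a + 28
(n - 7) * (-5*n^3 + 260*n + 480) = -5*n^4 + 35*n^3 + 260*n^2 - 1340*n - 3360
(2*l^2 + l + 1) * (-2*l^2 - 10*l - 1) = -4*l^4 - 22*l^3 - 14*l^2 - 11*l - 1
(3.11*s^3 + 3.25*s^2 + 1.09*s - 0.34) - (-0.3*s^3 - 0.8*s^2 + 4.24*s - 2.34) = 3.41*s^3 + 4.05*s^2 - 3.15*s + 2.0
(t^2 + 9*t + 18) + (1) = t^2 + 9*t + 19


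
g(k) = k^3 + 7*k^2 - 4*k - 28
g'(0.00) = -4.00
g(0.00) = -28.00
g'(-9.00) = 113.00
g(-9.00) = -154.00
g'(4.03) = 101.14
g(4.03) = 135.02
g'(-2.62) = -20.09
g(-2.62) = 12.55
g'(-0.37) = -8.77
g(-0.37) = -25.61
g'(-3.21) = -18.03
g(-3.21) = 23.89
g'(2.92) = 62.46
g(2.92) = 44.90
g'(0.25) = -0.31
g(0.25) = -28.55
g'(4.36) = 114.07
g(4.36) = 170.51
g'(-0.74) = -12.72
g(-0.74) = -21.61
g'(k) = 3*k^2 + 14*k - 4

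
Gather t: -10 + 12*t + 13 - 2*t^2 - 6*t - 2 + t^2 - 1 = -t^2 + 6*t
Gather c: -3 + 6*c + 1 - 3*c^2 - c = -3*c^2 + 5*c - 2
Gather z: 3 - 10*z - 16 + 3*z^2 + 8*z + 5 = 3*z^2 - 2*z - 8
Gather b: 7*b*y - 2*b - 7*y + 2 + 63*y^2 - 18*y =b*(7*y - 2) + 63*y^2 - 25*y + 2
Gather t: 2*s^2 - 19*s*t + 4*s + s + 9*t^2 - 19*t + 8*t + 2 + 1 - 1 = 2*s^2 + 5*s + 9*t^2 + t*(-19*s - 11) + 2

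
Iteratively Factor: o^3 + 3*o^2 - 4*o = (o - 1)*(o^2 + 4*o) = (o - 1)*(o + 4)*(o)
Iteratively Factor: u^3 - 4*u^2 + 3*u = (u - 3)*(u^2 - u) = u*(u - 3)*(u - 1)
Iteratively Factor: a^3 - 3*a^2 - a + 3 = (a + 1)*(a^2 - 4*a + 3) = (a - 3)*(a + 1)*(a - 1)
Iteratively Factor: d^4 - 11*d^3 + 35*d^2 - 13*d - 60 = (d - 4)*(d^3 - 7*d^2 + 7*d + 15) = (d - 4)*(d - 3)*(d^2 - 4*d - 5) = (d - 5)*(d - 4)*(d - 3)*(d + 1)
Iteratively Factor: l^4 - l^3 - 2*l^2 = (l - 2)*(l^3 + l^2) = l*(l - 2)*(l^2 + l) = l^2*(l - 2)*(l + 1)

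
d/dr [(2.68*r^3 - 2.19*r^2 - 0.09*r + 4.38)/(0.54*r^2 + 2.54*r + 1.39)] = (1.4472*r^4 + 13.6144*r^3 + 5.6616*r^2 - 10.8186*r - 11.2503)/(0.2916*r^4 + 2.7432*r^3 + 7.9528*r^2 + 7.0612*r + 1.9321)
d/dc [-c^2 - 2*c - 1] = -2*c - 2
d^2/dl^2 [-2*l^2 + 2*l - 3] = -4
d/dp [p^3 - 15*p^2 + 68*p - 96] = 3*p^2 - 30*p + 68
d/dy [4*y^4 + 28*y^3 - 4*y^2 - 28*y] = 16*y^3 + 84*y^2 - 8*y - 28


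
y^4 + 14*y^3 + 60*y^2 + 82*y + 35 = (y + 1)^2*(y + 5)*(y + 7)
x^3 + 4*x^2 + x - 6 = (x - 1)*(x + 2)*(x + 3)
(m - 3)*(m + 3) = m^2 - 9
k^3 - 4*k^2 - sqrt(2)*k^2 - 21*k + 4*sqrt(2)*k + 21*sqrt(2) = (k - 7)*(k + 3)*(k - sqrt(2))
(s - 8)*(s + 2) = s^2 - 6*s - 16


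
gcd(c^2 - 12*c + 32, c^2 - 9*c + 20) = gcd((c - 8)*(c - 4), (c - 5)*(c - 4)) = c - 4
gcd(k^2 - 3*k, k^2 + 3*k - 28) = 1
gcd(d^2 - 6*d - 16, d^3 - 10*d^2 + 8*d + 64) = d^2 - 6*d - 16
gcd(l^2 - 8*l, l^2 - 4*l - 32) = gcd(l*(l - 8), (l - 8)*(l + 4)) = l - 8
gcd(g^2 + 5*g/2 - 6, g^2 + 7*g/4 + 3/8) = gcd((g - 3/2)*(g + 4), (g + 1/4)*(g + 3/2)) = 1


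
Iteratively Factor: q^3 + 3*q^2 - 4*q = (q)*(q^2 + 3*q - 4) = q*(q - 1)*(q + 4)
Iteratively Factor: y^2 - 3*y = (y)*(y - 3)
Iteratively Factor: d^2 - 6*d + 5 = (d - 1)*(d - 5)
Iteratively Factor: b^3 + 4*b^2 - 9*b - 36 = (b + 3)*(b^2 + b - 12) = (b - 3)*(b + 3)*(b + 4)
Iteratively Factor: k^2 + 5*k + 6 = (k + 3)*(k + 2)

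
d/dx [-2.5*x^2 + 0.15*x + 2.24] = 0.15 - 5.0*x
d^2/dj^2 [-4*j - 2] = 0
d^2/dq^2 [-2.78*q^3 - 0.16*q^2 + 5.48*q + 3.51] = -16.68*q - 0.32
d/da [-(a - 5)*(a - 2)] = 7 - 2*a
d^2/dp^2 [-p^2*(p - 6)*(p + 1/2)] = -12*p^2 + 33*p + 6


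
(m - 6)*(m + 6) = m^2 - 36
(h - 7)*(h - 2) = h^2 - 9*h + 14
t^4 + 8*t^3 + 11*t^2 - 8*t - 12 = (t - 1)*(t + 1)*(t + 2)*(t + 6)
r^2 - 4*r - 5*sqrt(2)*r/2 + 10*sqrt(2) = (r - 4)*(r - 5*sqrt(2)/2)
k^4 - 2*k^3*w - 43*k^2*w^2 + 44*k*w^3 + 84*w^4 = (k - 7*w)*(k - 2*w)*(k + w)*(k + 6*w)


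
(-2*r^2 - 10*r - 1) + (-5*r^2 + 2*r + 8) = -7*r^2 - 8*r + 7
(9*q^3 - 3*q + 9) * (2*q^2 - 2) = 18*q^5 - 24*q^3 + 18*q^2 + 6*q - 18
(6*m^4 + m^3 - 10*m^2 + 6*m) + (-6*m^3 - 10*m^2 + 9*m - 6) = 6*m^4 - 5*m^3 - 20*m^2 + 15*m - 6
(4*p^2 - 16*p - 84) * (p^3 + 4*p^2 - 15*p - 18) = 4*p^5 - 208*p^3 - 168*p^2 + 1548*p + 1512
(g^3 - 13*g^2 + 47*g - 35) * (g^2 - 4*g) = g^5 - 17*g^4 + 99*g^3 - 223*g^2 + 140*g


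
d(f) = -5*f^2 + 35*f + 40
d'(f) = 35 - 10*f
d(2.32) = 94.29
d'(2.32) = 11.80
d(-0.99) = 0.45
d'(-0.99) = 44.90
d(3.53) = 101.25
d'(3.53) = -0.30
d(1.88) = 88.13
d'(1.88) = 16.20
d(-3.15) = -119.86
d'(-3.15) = 66.50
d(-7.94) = -553.12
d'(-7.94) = 114.40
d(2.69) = 97.97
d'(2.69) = 8.10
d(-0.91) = 4.01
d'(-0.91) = 44.10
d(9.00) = -50.00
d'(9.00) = -55.00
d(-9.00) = -680.00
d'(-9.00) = 125.00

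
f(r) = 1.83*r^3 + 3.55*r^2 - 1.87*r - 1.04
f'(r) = 5.49*r^2 + 7.1*r - 1.87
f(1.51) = 10.53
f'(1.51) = 21.37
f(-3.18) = -18.04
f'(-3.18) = 31.07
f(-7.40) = -534.36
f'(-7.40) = 246.22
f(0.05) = -1.12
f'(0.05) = -1.50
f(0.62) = -0.40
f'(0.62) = 4.64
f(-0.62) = 1.05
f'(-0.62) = -4.16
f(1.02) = 2.69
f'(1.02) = 11.08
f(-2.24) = 0.39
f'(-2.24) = 9.77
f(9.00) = 1603.75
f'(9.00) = 506.72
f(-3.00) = -12.89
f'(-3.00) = 26.24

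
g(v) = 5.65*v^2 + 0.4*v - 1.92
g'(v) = 11.3*v + 0.4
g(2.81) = 43.82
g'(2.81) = 32.15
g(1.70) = 15.09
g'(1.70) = 19.61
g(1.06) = 4.85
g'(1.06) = 12.38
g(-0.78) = 1.21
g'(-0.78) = -8.41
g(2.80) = 43.50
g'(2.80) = 32.04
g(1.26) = 7.55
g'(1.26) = 14.64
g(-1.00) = 3.33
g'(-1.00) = -10.90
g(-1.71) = 13.92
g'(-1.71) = -18.92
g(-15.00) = 1263.33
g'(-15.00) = -169.10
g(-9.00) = 452.13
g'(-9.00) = -101.30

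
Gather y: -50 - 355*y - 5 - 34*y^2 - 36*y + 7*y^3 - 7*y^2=7*y^3 - 41*y^2 - 391*y - 55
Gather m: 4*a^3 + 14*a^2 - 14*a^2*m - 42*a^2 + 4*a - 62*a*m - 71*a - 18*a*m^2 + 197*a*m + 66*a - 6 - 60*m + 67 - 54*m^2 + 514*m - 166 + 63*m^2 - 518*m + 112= 4*a^3 - 28*a^2 - a + m^2*(9 - 18*a) + m*(-14*a^2 + 135*a - 64) + 7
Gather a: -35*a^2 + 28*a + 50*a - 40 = -35*a^2 + 78*a - 40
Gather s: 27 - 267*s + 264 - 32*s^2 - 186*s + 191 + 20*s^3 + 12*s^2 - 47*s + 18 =20*s^3 - 20*s^2 - 500*s + 500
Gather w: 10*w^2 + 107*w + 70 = 10*w^2 + 107*w + 70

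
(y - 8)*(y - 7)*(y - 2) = y^3 - 17*y^2 + 86*y - 112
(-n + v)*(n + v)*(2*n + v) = -2*n^3 - n^2*v + 2*n*v^2 + v^3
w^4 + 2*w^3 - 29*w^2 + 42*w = w*(w - 3)*(w - 2)*(w + 7)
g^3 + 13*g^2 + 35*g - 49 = (g - 1)*(g + 7)^2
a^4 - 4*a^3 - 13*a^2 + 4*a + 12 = (a - 6)*(a - 1)*(a + 1)*(a + 2)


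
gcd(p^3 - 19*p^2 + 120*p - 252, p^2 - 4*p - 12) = p - 6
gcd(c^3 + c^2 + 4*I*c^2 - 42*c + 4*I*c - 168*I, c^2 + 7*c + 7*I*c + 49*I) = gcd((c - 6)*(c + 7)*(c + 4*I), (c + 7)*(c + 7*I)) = c + 7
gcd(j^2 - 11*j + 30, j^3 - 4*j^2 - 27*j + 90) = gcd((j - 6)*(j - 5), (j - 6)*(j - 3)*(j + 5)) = j - 6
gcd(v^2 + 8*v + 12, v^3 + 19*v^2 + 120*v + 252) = v + 6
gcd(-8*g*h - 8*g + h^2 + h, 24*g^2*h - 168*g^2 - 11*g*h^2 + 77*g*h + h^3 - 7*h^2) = 8*g - h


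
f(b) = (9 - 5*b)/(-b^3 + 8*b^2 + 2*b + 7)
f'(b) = (9 - 5*b)*(3*b^2 - 16*b - 2)/(-b^3 + 8*b^2 + 2*b + 7)^2 - 5/(-b^3 + 8*b^2 + 2*b + 7) = (-10*b^3 + 67*b^2 - 144*b - 53)/(b^6 - 16*b^5 + 60*b^4 + 18*b^3 + 116*b^2 + 28*b + 49)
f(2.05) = -0.03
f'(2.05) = -0.12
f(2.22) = -0.05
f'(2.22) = -0.10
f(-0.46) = 1.44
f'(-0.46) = 0.46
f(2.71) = -0.09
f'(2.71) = -0.06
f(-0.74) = 1.23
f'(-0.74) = 0.89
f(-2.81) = 0.27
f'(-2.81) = 0.15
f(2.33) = -0.06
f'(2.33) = -0.08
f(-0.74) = 1.23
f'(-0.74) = 0.89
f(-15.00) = 0.02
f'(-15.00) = 0.00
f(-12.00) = 0.02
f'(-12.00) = 0.00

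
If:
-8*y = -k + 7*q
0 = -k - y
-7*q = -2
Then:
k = 2/9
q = 2/7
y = -2/9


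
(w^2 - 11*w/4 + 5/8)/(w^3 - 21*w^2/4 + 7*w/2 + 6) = (8*w^2 - 22*w + 5)/(2*(4*w^3 - 21*w^2 + 14*w + 24))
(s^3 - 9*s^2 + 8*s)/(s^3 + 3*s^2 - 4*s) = (s - 8)/(s + 4)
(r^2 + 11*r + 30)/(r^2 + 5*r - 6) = (r + 5)/(r - 1)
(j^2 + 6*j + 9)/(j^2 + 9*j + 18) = (j + 3)/(j + 6)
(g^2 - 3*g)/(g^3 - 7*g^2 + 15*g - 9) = g/(g^2 - 4*g + 3)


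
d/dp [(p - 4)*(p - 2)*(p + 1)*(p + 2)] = 4*p^3 - 9*p^2 - 16*p + 12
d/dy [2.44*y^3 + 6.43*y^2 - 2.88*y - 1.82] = 7.32*y^2 + 12.86*y - 2.88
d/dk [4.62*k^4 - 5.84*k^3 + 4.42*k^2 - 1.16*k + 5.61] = 18.48*k^3 - 17.52*k^2 + 8.84*k - 1.16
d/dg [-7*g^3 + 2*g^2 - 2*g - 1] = -21*g^2 + 4*g - 2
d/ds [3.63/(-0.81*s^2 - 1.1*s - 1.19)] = (5.8806*s + 3.993)/(0.81*s^2 + 1.1*s + 1.19)^2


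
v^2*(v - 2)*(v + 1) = v^4 - v^3 - 2*v^2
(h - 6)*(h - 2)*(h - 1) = h^3 - 9*h^2 + 20*h - 12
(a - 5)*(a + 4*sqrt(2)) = a^2 - 5*a + 4*sqrt(2)*a - 20*sqrt(2)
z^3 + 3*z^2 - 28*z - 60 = (z - 5)*(z + 2)*(z + 6)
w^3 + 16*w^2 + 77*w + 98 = (w + 2)*(w + 7)^2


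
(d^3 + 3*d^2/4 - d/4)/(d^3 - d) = (d - 1/4)/(d - 1)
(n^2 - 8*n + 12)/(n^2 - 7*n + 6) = (n - 2)/(n - 1)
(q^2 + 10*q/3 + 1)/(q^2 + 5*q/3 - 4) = (3*q + 1)/(3*q - 4)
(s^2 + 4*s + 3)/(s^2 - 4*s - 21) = (s + 1)/(s - 7)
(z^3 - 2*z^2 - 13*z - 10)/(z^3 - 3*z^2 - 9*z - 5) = (z + 2)/(z + 1)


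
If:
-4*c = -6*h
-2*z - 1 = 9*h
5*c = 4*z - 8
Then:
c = -10/17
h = -20/51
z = 43/34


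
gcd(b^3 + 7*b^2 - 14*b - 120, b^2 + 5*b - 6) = b + 6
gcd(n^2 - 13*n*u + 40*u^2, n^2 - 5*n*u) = -n + 5*u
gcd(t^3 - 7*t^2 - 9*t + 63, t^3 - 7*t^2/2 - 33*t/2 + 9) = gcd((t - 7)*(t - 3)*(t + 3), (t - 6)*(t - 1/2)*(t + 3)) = t + 3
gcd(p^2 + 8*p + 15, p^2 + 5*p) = p + 5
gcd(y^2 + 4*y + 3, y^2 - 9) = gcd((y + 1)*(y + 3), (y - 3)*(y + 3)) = y + 3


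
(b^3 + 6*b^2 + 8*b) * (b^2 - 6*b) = b^5 - 28*b^3 - 48*b^2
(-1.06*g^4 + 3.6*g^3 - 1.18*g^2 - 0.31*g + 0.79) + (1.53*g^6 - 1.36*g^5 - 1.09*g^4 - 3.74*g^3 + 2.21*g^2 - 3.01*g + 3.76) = 1.53*g^6 - 1.36*g^5 - 2.15*g^4 - 0.14*g^3 + 1.03*g^2 - 3.32*g + 4.55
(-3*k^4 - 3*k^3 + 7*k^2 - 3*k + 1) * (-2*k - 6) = 6*k^5 + 24*k^4 + 4*k^3 - 36*k^2 + 16*k - 6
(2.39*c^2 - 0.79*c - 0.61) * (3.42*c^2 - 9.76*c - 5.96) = 8.1738*c^4 - 26.0282*c^3 - 8.6202*c^2 + 10.662*c + 3.6356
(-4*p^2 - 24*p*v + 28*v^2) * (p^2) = -4*p^4 - 24*p^3*v + 28*p^2*v^2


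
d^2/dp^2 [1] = 0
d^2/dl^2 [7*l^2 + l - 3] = 14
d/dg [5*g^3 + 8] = 15*g^2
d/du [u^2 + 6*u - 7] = 2*u + 6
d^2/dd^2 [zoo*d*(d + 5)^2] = zoo*(d + 1)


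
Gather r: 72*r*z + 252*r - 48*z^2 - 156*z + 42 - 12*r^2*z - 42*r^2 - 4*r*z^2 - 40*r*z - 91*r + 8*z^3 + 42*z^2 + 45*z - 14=r^2*(-12*z - 42) + r*(-4*z^2 + 32*z + 161) + 8*z^3 - 6*z^2 - 111*z + 28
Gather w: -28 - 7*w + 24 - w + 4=-8*w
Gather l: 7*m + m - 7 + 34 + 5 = 8*m + 32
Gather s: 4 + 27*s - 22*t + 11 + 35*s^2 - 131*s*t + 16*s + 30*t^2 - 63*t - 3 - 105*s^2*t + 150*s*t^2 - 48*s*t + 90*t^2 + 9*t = s^2*(35 - 105*t) + s*(150*t^2 - 179*t + 43) + 120*t^2 - 76*t + 12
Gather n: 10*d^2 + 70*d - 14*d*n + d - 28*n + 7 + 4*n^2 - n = 10*d^2 + 71*d + 4*n^2 + n*(-14*d - 29) + 7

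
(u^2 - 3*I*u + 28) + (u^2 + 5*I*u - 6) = 2*u^2 + 2*I*u + 22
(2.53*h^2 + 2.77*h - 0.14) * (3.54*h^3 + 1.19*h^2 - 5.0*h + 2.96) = 8.9562*h^5 + 12.8165*h^4 - 9.8493*h^3 - 6.5278*h^2 + 8.8992*h - 0.4144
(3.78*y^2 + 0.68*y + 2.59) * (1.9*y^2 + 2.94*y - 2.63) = 7.182*y^4 + 12.4052*y^3 - 3.0212*y^2 + 5.8262*y - 6.8117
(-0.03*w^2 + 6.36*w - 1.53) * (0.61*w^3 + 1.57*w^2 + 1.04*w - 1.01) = -0.0183*w^5 + 3.8325*w^4 + 9.0207*w^3 + 4.2426*w^2 - 8.0148*w + 1.5453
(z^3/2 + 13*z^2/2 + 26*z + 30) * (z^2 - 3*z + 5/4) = z^5/2 + 5*z^4 + 57*z^3/8 - 319*z^2/8 - 115*z/2 + 75/2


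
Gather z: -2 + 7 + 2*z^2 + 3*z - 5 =2*z^2 + 3*z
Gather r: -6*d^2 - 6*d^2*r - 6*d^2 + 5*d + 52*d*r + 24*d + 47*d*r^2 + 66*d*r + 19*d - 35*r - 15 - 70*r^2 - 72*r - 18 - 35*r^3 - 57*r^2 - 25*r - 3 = -12*d^2 + 48*d - 35*r^3 + r^2*(47*d - 127) + r*(-6*d^2 + 118*d - 132) - 36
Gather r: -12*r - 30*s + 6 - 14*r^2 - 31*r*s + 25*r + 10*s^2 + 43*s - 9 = -14*r^2 + r*(13 - 31*s) + 10*s^2 + 13*s - 3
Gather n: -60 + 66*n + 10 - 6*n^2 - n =-6*n^2 + 65*n - 50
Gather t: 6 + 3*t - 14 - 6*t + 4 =-3*t - 4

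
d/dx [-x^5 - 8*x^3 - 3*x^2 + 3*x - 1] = -5*x^4 - 24*x^2 - 6*x + 3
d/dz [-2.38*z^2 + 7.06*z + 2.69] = 7.06 - 4.76*z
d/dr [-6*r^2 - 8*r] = -12*r - 8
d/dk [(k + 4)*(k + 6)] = 2*k + 10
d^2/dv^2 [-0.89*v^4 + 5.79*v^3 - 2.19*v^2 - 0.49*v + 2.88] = -10.68*v^2 + 34.74*v - 4.38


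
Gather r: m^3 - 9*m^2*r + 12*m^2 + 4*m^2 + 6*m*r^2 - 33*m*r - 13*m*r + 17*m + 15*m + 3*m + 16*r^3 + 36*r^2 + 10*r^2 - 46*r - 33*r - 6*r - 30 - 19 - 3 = m^3 + 16*m^2 + 35*m + 16*r^3 + r^2*(6*m + 46) + r*(-9*m^2 - 46*m - 85) - 52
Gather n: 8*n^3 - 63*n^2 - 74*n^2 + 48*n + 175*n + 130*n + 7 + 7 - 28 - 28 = 8*n^3 - 137*n^2 + 353*n - 42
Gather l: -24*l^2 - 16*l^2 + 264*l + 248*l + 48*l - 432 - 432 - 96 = -40*l^2 + 560*l - 960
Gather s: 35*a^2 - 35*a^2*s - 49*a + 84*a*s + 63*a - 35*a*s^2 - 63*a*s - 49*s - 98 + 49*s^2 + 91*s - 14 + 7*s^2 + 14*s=35*a^2 + 14*a + s^2*(56 - 35*a) + s*(-35*a^2 + 21*a + 56) - 112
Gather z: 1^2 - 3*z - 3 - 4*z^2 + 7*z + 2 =-4*z^2 + 4*z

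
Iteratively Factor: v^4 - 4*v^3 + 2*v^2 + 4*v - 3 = (v - 3)*(v^3 - v^2 - v + 1) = (v - 3)*(v + 1)*(v^2 - 2*v + 1) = (v - 3)*(v - 1)*(v + 1)*(v - 1)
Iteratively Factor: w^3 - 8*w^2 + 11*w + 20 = (w + 1)*(w^2 - 9*w + 20) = (w - 4)*(w + 1)*(w - 5)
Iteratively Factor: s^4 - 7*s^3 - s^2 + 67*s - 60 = (s + 3)*(s^3 - 10*s^2 + 29*s - 20) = (s - 4)*(s + 3)*(s^2 - 6*s + 5) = (s - 4)*(s - 1)*(s + 3)*(s - 5)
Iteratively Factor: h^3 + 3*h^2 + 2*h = (h + 1)*(h^2 + 2*h) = (h + 1)*(h + 2)*(h)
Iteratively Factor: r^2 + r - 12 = (r - 3)*(r + 4)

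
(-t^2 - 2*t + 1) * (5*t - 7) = -5*t^3 - 3*t^2 + 19*t - 7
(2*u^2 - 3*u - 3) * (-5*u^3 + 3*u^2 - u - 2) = -10*u^5 + 21*u^4 + 4*u^3 - 10*u^2 + 9*u + 6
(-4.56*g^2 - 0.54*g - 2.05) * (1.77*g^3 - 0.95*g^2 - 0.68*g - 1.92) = -8.0712*g^5 + 3.3762*g^4 - 0.0146999999999999*g^3 + 11.0699*g^2 + 2.4308*g + 3.936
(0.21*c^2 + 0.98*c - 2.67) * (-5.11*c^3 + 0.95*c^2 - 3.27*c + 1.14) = -1.0731*c^5 - 4.8083*c^4 + 13.888*c^3 - 5.5017*c^2 + 9.8481*c - 3.0438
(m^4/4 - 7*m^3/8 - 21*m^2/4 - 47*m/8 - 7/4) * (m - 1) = m^5/4 - 9*m^4/8 - 35*m^3/8 - 5*m^2/8 + 33*m/8 + 7/4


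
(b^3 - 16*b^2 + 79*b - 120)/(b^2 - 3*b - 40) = (b^2 - 8*b + 15)/(b + 5)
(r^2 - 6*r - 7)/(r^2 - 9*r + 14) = (r + 1)/(r - 2)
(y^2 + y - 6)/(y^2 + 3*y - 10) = (y + 3)/(y + 5)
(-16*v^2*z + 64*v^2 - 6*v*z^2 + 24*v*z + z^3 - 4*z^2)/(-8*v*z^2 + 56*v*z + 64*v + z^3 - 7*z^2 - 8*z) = (2*v*z - 8*v + z^2 - 4*z)/(z^2 - 7*z - 8)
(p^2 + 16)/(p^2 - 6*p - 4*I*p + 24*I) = (p + 4*I)/(p - 6)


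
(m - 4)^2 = m^2 - 8*m + 16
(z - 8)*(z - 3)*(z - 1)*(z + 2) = z^4 - 10*z^3 + 11*z^2 + 46*z - 48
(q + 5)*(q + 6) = q^2 + 11*q + 30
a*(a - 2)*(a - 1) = a^3 - 3*a^2 + 2*a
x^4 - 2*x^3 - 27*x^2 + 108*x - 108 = (x - 3)^2*(x - 2)*(x + 6)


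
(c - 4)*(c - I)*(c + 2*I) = c^3 - 4*c^2 + I*c^2 + 2*c - 4*I*c - 8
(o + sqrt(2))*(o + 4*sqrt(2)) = o^2 + 5*sqrt(2)*o + 8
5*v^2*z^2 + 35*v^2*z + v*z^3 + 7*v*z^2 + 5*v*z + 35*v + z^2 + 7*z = (5*v + z)*(z + 7)*(v*z + 1)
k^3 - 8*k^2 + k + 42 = (k - 7)*(k - 3)*(k + 2)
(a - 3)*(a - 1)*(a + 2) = a^3 - 2*a^2 - 5*a + 6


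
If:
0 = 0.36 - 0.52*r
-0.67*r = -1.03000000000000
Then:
No Solution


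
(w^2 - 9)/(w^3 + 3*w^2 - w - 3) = (w - 3)/(w^2 - 1)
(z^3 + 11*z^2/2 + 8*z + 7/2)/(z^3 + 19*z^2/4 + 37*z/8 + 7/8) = 4*(z + 1)/(4*z + 1)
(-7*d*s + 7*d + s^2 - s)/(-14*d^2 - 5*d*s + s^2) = (s - 1)/(2*d + s)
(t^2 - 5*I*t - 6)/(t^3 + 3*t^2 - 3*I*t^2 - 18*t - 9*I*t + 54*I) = (t - 2*I)/(t^2 + 3*t - 18)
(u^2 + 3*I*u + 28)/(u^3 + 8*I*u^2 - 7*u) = (u - 4*I)/(u*(u + I))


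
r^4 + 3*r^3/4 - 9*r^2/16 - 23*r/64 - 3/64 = (r - 3/4)*(r + 1/4)^2*(r + 1)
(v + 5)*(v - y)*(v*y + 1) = v^3*y - v^2*y^2 + 5*v^2*y + v^2 - 5*v*y^2 - v*y + 5*v - 5*y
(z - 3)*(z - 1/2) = z^2 - 7*z/2 + 3/2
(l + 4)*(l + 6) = l^2 + 10*l + 24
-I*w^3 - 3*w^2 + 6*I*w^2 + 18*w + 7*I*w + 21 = (w - 7)*(w - 3*I)*(-I*w - I)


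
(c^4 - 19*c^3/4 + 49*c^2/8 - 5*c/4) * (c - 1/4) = c^5 - 5*c^4 + 117*c^3/16 - 89*c^2/32 + 5*c/16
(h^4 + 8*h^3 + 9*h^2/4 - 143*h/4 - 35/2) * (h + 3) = h^5 + 11*h^4 + 105*h^3/4 - 29*h^2 - 499*h/4 - 105/2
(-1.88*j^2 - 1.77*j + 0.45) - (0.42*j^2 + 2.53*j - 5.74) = -2.3*j^2 - 4.3*j + 6.19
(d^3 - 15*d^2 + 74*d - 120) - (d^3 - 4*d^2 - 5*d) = -11*d^2 + 79*d - 120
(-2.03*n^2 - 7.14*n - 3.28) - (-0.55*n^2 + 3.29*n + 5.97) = -1.48*n^2 - 10.43*n - 9.25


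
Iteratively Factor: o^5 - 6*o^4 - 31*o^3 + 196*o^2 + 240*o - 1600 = (o + 4)*(o^4 - 10*o^3 + 9*o^2 + 160*o - 400) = (o + 4)^2*(o^3 - 14*o^2 + 65*o - 100) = (o - 4)*(o + 4)^2*(o^2 - 10*o + 25) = (o - 5)*(o - 4)*(o + 4)^2*(o - 5)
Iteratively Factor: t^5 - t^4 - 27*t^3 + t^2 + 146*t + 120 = (t + 1)*(t^4 - 2*t^3 - 25*t^2 + 26*t + 120) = (t + 1)*(t + 2)*(t^3 - 4*t^2 - 17*t + 60) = (t + 1)*(t + 2)*(t + 4)*(t^2 - 8*t + 15) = (t - 3)*(t + 1)*(t + 2)*(t + 4)*(t - 5)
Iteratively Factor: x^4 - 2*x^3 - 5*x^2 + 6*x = (x - 3)*(x^3 + x^2 - 2*x) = x*(x - 3)*(x^2 + x - 2) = x*(x - 3)*(x + 2)*(x - 1)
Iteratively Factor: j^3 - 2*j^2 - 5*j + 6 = (j - 3)*(j^2 + j - 2) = (j - 3)*(j - 1)*(j + 2)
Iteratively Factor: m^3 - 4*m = (m - 2)*(m^2 + 2*m) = (m - 2)*(m + 2)*(m)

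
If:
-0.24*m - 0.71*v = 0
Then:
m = -2.95833333333333*v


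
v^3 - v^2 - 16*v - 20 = (v - 5)*(v + 2)^2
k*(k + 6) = k^2 + 6*k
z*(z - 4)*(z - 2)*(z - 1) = z^4 - 7*z^3 + 14*z^2 - 8*z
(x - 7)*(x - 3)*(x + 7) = x^3 - 3*x^2 - 49*x + 147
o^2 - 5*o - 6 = (o - 6)*(o + 1)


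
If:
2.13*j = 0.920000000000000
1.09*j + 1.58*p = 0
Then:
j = 0.43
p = -0.30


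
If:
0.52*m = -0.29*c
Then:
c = -1.79310344827586*m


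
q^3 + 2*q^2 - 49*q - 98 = (q - 7)*(q + 2)*(q + 7)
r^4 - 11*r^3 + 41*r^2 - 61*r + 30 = (r - 5)*(r - 3)*(r - 2)*(r - 1)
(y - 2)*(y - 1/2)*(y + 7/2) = y^3 + y^2 - 31*y/4 + 7/2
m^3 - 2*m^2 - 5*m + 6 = (m - 3)*(m - 1)*(m + 2)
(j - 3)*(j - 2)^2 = j^3 - 7*j^2 + 16*j - 12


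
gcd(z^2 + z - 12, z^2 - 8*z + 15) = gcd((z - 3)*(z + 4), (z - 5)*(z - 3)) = z - 3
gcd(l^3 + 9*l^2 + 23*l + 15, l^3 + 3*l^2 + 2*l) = l + 1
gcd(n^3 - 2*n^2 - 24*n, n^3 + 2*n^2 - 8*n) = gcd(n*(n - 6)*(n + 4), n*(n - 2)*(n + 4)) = n^2 + 4*n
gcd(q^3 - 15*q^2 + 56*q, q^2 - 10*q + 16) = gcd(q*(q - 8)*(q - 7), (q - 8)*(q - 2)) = q - 8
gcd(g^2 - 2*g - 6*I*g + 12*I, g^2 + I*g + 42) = g - 6*I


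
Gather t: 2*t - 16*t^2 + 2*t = -16*t^2 + 4*t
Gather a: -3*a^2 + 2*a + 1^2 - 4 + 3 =-3*a^2 + 2*a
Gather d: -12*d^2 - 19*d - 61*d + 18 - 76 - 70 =-12*d^2 - 80*d - 128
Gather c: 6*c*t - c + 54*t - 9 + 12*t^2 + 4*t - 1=c*(6*t - 1) + 12*t^2 + 58*t - 10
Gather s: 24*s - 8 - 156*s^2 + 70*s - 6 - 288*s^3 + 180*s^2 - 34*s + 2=-288*s^3 + 24*s^2 + 60*s - 12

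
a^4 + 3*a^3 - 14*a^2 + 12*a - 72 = (a - 3)*(a + 6)*(a - 2*I)*(a + 2*I)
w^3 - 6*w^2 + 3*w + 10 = (w - 5)*(w - 2)*(w + 1)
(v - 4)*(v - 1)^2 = v^3 - 6*v^2 + 9*v - 4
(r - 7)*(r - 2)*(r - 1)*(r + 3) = r^4 - 7*r^3 - 7*r^2 + 55*r - 42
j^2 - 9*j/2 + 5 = (j - 5/2)*(j - 2)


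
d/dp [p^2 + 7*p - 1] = 2*p + 7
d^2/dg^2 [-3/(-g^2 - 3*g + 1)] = 6*(-g^2 - 3*g + (2*g + 3)^2 + 1)/(g^2 + 3*g - 1)^3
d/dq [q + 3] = 1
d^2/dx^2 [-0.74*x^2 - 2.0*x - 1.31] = -1.48000000000000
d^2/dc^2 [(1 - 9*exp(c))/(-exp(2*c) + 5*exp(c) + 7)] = (9*exp(4*c) + 41*exp(3*c) + 393*exp(2*c) - 368*exp(c) + 476)*exp(c)/(exp(6*c) - 15*exp(5*c) + 54*exp(4*c) + 85*exp(3*c) - 378*exp(2*c) - 735*exp(c) - 343)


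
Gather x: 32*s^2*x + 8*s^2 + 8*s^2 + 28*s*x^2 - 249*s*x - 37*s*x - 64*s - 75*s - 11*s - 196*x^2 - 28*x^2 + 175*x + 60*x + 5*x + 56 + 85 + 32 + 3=16*s^2 - 150*s + x^2*(28*s - 224) + x*(32*s^2 - 286*s + 240) + 176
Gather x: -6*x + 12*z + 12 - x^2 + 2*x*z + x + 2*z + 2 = -x^2 + x*(2*z - 5) + 14*z + 14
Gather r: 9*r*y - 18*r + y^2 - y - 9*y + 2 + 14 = r*(9*y - 18) + y^2 - 10*y + 16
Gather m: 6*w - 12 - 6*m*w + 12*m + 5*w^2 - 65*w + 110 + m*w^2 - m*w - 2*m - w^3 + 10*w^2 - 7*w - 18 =m*(w^2 - 7*w + 10) - w^3 + 15*w^2 - 66*w + 80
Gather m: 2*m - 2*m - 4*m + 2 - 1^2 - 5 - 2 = -4*m - 6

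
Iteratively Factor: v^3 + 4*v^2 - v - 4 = (v - 1)*(v^2 + 5*v + 4) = (v - 1)*(v + 1)*(v + 4)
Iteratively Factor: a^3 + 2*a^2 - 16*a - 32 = (a + 4)*(a^2 - 2*a - 8) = (a - 4)*(a + 4)*(a + 2)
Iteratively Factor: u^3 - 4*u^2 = (u - 4)*(u^2) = u*(u - 4)*(u)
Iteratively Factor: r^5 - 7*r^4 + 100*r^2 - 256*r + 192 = (r - 2)*(r^4 - 5*r^3 - 10*r^2 + 80*r - 96) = (r - 2)^2*(r^3 - 3*r^2 - 16*r + 48) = (r - 2)^2*(r + 4)*(r^2 - 7*r + 12) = (r - 3)*(r - 2)^2*(r + 4)*(r - 4)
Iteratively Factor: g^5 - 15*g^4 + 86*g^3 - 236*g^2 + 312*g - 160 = (g - 2)*(g^4 - 13*g^3 + 60*g^2 - 116*g + 80) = (g - 2)^2*(g^3 - 11*g^2 + 38*g - 40) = (g - 5)*(g - 2)^2*(g^2 - 6*g + 8) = (g - 5)*(g - 4)*(g - 2)^2*(g - 2)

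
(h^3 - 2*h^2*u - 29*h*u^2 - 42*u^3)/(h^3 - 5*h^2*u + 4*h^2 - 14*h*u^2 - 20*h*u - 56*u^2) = (h + 3*u)/(h + 4)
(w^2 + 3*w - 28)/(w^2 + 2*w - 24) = (w + 7)/(w + 6)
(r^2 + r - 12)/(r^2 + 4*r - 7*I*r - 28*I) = (r - 3)/(r - 7*I)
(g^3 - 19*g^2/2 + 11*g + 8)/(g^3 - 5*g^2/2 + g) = (2*g^2 - 15*g - 8)/(g*(2*g - 1))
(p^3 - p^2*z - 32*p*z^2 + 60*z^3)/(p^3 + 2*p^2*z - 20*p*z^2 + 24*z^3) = (-p + 5*z)/(-p + 2*z)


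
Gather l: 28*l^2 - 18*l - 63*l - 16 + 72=28*l^2 - 81*l + 56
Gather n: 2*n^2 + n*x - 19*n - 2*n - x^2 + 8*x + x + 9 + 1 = 2*n^2 + n*(x - 21) - x^2 + 9*x + 10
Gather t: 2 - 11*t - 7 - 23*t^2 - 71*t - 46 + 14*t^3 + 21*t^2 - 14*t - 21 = 14*t^3 - 2*t^2 - 96*t - 72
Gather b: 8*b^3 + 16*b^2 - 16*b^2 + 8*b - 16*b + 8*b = 8*b^3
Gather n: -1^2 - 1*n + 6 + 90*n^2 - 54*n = 90*n^2 - 55*n + 5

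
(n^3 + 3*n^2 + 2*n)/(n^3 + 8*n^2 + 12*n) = (n + 1)/(n + 6)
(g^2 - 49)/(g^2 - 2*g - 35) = (g + 7)/(g + 5)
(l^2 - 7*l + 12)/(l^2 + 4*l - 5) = (l^2 - 7*l + 12)/(l^2 + 4*l - 5)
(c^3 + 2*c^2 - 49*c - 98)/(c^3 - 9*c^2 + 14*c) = (c^2 + 9*c + 14)/(c*(c - 2))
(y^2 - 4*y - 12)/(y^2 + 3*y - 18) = (y^2 - 4*y - 12)/(y^2 + 3*y - 18)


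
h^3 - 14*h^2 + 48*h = h*(h - 8)*(h - 6)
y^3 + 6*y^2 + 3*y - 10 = (y - 1)*(y + 2)*(y + 5)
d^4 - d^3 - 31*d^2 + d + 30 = (d - 6)*(d - 1)*(d + 1)*(d + 5)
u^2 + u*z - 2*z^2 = (u - z)*(u + 2*z)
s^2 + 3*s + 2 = (s + 1)*(s + 2)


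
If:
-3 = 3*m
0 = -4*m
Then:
No Solution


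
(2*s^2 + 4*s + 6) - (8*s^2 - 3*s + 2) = -6*s^2 + 7*s + 4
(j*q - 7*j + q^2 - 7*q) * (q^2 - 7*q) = j*q^3 - 14*j*q^2 + 49*j*q + q^4 - 14*q^3 + 49*q^2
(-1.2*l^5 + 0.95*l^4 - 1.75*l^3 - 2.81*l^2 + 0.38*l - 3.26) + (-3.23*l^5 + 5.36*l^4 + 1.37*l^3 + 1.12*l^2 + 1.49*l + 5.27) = -4.43*l^5 + 6.31*l^4 - 0.38*l^3 - 1.69*l^2 + 1.87*l + 2.01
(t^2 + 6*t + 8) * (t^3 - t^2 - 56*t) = t^5 + 5*t^4 - 54*t^3 - 344*t^2 - 448*t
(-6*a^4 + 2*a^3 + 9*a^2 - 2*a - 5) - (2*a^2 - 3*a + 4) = -6*a^4 + 2*a^3 + 7*a^2 + a - 9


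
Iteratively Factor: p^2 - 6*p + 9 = (p - 3)*(p - 3)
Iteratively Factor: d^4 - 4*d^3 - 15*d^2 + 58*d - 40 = (d - 5)*(d^3 + d^2 - 10*d + 8) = (d - 5)*(d - 1)*(d^2 + 2*d - 8) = (d - 5)*(d - 1)*(d + 4)*(d - 2)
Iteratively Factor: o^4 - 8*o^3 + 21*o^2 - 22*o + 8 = (o - 1)*(o^3 - 7*o^2 + 14*o - 8) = (o - 1)^2*(o^2 - 6*o + 8) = (o - 4)*(o - 1)^2*(o - 2)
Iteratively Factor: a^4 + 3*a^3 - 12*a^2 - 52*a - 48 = (a + 2)*(a^3 + a^2 - 14*a - 24) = (a - 4)*(a + 2)*(a^2 + 5*a + 6) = (a - 4)*(a + 2)^2*(a + 3)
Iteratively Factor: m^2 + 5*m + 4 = (m + 1)*(m + 4)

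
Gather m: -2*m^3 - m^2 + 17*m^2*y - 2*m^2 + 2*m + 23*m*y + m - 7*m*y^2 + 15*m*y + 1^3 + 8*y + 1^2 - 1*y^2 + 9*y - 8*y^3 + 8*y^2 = -2*m^3 + m^2*(17*y - 3) + m*(-7*y^2 + 38*y + 3) - 8*y^3 + 7*y^2 + 17*y + 2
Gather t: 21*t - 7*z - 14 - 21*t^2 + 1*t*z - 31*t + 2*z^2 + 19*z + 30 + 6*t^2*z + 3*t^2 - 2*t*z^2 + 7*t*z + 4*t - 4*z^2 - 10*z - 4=t^2*(6*z - 18) + t*(-2*z^2 + 8*z - 6) - 2*z^2 + 2*z + 12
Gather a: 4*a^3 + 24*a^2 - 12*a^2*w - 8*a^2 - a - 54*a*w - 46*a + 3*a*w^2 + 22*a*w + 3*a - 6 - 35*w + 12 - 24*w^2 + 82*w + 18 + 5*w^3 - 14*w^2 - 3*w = 4*a^3 + a^2*(16 - 12*w) + a*(3*w^2 - 32*w - 44) + 5*w^3 - 38*w^2 + 44*w + 24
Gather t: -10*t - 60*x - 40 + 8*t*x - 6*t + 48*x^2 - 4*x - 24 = t*(8*x - 16) + 48*x^2 - 64*x - 64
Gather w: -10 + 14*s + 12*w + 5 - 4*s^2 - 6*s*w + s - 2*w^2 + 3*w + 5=-4*s^2 + 15*s - 2*w^2 + w*(15 - 6*s)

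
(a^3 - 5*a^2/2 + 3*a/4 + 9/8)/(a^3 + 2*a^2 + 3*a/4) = (4*a^2 - 12*a + 9)/(2*a*(2*a + 3))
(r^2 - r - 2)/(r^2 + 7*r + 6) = (r - 2)/(r + 6)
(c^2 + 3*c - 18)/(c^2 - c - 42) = (c - 3)/(c - 7)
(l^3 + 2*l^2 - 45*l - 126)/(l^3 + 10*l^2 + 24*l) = (l^2 - 4*l - 21)/(l*(l + 4))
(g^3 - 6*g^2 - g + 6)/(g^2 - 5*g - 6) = g - 1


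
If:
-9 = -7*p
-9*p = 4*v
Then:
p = 9/7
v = -81/28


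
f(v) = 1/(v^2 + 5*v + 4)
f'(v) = (-2*v - 5)/(v^2 + 5*v + 4)^2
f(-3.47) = -0.76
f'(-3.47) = 1.13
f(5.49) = 0.02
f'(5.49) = -0.00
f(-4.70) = 0.39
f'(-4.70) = 0.66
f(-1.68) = -0.63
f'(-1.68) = -0.66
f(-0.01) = 0.25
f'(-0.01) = -0.32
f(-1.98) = -0.51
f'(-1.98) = -0.27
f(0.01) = 0.25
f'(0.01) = -0.31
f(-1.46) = -0.86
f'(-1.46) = -1.52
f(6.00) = 0.01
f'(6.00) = 0.00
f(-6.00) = 0.10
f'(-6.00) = 0.07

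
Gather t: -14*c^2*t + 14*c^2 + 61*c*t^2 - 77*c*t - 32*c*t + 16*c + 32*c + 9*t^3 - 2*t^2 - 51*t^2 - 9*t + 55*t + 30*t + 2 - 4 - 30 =14*c^2 + 48*c + 9*t^3 + t^2*(61*c - 53) + t*(-14*c^2 - 109*c + 76) - 32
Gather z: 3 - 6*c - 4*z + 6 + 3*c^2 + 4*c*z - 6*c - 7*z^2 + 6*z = 3*c^2 - 12*c - 7*z^2 + z*(4*c + 2) + 9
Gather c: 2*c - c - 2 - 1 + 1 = c - 2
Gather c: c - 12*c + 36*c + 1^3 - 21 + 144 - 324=25*c - 200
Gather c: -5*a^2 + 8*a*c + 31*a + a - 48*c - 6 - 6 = -5*a^2 + 32*a + c*(8*a - 48) - 12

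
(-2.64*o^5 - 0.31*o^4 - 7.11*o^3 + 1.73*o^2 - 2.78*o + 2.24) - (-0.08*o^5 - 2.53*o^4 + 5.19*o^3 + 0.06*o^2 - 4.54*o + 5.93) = -2.56*o^5 + 2.22*o^4 - 12.3*o^3 + 1.67*o^2 + 1.76*o - 3.69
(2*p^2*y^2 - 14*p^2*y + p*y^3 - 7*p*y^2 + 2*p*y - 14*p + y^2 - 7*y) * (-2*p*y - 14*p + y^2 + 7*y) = -4*p^3*y^3 + 196*p^3*y - 4*p^2*y^2 + 196*p^2 + p*y^5 - 49*p*y^3 + y^4 - 49*y^2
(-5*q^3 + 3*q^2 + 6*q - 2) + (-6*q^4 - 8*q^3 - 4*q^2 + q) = -6*q^4 - 13*q^3 - q^2 + 7*q - 2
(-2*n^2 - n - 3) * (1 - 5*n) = 10*n^3 + 3*n^2 + 14*n - 3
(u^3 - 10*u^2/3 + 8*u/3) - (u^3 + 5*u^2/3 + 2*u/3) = -5*u^2 + 2*u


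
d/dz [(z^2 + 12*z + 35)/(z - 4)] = (z^2 - 8*z - 83)/(z^2 - 8*z + 16)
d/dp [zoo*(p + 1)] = zoo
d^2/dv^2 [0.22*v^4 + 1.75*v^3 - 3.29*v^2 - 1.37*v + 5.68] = 2.64*v^2 + 10.5*v - 6.58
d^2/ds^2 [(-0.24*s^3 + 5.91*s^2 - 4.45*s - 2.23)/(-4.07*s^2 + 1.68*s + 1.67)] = (1.13686837721616e-13*s^4 + 71.224442*s^3 - 15.339648*s^2 + 94.006158*s - 15.03256)/(67.419143*s^6 - 83.487096*s^5 - 48.528645*s^4 + 63.77112*s^3 + 19.912245*s^2 - 14.056056*s - 4.657463)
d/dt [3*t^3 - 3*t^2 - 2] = 3*t*(3*t - 2)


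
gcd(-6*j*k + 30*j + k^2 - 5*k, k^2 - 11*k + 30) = k - 5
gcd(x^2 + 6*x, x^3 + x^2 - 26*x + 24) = x + 6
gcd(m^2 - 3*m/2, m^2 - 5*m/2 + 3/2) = m - 3/2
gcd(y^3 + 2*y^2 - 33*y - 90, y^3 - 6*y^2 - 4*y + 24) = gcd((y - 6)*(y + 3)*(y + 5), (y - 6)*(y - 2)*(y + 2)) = y - 6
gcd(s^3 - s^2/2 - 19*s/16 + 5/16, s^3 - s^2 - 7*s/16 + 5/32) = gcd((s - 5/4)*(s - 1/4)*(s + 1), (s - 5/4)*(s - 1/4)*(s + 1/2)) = s^2 - 3*s/2 + 5/16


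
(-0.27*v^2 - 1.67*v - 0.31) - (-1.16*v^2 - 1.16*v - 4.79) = 0.89*v^2 - 0.51*v + 4.48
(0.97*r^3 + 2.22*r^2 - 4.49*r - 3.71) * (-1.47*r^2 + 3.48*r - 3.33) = -1.4259*r^5 + 0.1122*r^4 + 11.0958*r^3 - 17.5641*r^2 + 2.0409*r + 12.3543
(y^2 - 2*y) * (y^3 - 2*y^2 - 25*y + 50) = y^5 - 4*y^4 - 21*y^3 + 100*y^2 - 100*y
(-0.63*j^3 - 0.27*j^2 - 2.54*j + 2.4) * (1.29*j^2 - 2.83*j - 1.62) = -0.8127*j^5 + 1.4346*j^4 - 1.4919*j^3 + 10.7216*j^2 - 2.6772*j - 3.888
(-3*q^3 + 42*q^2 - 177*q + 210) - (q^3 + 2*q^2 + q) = -4*q^3 + 40*q^2 - 178*q + 210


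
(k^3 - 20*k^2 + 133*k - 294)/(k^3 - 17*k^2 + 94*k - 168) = (k - 7)/(k - 4)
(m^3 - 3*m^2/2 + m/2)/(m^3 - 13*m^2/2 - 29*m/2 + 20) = m*(2*m - 1)/(2*m^2 - 11*m - 40)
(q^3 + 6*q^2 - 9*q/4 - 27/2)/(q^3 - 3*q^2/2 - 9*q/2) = (q^2 + 9*q/2 - 9)/(q*(q - 3))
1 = 1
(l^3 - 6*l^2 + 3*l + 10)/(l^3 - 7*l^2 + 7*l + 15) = (l - 2)/(l - 3)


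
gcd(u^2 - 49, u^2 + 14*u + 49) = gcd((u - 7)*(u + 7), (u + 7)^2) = u + 7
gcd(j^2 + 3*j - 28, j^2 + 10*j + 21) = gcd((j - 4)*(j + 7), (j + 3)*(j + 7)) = j + 7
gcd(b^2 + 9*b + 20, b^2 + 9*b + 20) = b^2 + 9*b + 20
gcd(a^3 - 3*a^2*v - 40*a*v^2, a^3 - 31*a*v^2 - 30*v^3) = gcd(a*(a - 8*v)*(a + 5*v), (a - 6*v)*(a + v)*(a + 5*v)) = a + 5*v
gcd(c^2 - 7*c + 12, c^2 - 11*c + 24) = c - 3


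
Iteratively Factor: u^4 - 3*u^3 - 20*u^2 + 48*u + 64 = (u - 4)*(u^3 + u^2 - 16*u - 16) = (u - 4)*(u + 4)*(u^2 - 3*u - 4) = (u - 4)*(u + 1)*(u + 4)*(u - 4)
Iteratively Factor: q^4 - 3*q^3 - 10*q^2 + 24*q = (q - 2)*(q^3 - q^2 - 12*q) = q*(q - 2)*(q^2 - q - 12) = q*(q - 2)*(q + 3)*(q - 4)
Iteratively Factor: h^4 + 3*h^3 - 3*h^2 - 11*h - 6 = (h + 3)*(h^3 - 3*h - 2) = (h + 1)*(h + 3)*(h^2 - h - 2) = (h + 1)^2*(h + 3)*(h - 2)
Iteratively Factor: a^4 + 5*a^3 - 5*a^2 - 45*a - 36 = (a + 1)*(a^3 + 4*a^2 - 9*a - 36) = (a + 1)*(a + 3)*(a^2 + a - 12) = (a + 1)*(a + 3)*(a + 4)*(a - 3)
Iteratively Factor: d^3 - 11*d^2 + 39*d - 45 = (d - 3)*(d^2 - 8*d + 15) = (d - 3)^2*(d - 5)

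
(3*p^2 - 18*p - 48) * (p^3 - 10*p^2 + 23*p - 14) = 3*p^5 - 48*p^4 + 201*p^3 + 24*p^2 - 852*p + 672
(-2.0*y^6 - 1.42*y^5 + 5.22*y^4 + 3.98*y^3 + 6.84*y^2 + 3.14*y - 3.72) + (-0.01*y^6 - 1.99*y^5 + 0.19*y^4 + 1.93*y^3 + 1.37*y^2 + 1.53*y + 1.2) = -2.01*y^6 - 3.41*y^5 + 5.41*y^4 + 5.91*y^3 + 8.21*y^2 + 4.67*y - 2.52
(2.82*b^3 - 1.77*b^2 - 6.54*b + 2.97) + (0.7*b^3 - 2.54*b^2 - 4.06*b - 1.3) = 3.52*b^3 - 4.31*b^2 - 10.6*b + 1.67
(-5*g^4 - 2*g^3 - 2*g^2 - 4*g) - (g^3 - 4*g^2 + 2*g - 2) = -5*g^4 - 3*g^3 + 2*g^2 - 6*g + 2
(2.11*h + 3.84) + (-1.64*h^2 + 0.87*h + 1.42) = -1.64*h^2 + 2.98*h + 5.26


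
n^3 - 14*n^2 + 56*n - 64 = (n - 8)*(n - 4)*(n - 2)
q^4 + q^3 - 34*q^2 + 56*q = q*(q - 4)*(q - 2)*(q + 7)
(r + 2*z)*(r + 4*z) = r^2 + 6*r*z + 8*z^2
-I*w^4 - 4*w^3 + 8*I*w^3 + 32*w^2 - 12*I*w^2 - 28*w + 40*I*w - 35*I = (w - 7)*(w - 1)*(w - 5*I)*(-I*w + 1)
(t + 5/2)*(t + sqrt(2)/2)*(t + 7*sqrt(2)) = t^3 + 5*t^2/2 + 15*sqrt(2)*t^2/2 + 7*t + 75*sqrt(2)*t/4 + 35/2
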